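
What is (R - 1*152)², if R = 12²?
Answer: 64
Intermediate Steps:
R = 144
(R - 1*152)² = (144 - 1*152)² = (144 - 152)² = (-8)² = 64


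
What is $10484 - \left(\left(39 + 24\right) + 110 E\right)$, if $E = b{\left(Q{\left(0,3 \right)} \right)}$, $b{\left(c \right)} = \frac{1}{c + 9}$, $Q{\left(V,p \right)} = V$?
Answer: $\frac{93679}{9} \approx 10409.0$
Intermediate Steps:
$b{\left(c \right)} = \frac{1}{9 + c}$
$E = \frac{1}{9}$ ($E = \frac{1}{9 + 0} = \frac{1}{9} \approx 0.11111$)
$10484 - \left(\left(39 + 24\right) + 110 E\right) = 10484 - \left(\left(39 + 24\right) + 110 \cdot \frac{1}{9}\right) = 10484 - \left(63 + \frac{110}{9}\right) = 10484 - \frac{677}{9} = \frac{93679}{9}$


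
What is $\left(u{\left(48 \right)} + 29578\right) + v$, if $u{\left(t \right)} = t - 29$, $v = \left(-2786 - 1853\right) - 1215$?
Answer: $23743$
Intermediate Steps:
$v = -5854$ ($v = -4639 - 1215 = -5854$)
$u{\left(t \right)} = -29 + t$
$\left(u{\left(48 \right)} + 29578\right) + v = \left(\left(-29 + 48\right) + 29578\right) - 5854 = \left(19 + 29578\right) - 5854 = 29597 - 5854 = 23743$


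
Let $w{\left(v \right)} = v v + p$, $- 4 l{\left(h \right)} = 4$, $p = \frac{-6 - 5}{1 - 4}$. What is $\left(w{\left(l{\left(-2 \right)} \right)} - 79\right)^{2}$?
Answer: $\frac{49729}{9} \approx 5525.4$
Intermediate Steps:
$p = \frac{11}{3}$ ($p = - \frac{11}{-3} = \left(-11\right) \left(- \frac{1}{3}\right) = \frac{11}{3} \approx 3.6667$)
$l{\left(h \right)} = -1$ ($l{\left(h \right)} = \left(- \frac{1}{4}\right) 4 = -1$)
$w{\left(v \right)} = \frac{11}{3} + v^{2}$ ($w{\left(v \right)} = v v + \frac{11}{3} = v^{2} + \frac{11}{3} = \frac{11}{3} + v^{2}$)
$\left(w{\left(l{\left(-2 \right)} \right)} - 79\right)^{2} = \left(\left(\frac{11}{3} + \left(-1\right)^{2}\right) - 79\right)^{2} = \left(\left(\frac{11}{3} + 1\right) - 79\right)^{2} = \left(\frac{14}{3} - 79\right)^{2} = \left(- \frac{223}{3}\right)^{2} = \frac{49729}{9}$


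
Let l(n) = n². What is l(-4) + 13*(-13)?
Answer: -153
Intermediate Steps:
l(-4) + 13*(-13) = (-4)² + 13*(-13) = 16 - 169 = -153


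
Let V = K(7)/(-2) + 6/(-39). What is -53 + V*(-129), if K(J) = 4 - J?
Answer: -5893/26 ≈ -226.65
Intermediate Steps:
V = 35/26 (V = (4 - 1*7)/(-2) + 6/(-39) = (4 - 7)*(-½) + 6*(-1/39) = -3*(-½) - 2/13 = 3/2 - 2/13 = 35/26 ≈ 1.3462)
-53 + V*(-129) = -53 + (35/26)*(-129) = -53 - 4515/26 = -5893/26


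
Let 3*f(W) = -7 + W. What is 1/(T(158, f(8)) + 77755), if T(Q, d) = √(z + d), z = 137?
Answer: 233265/18137519663 - 2*√309/18137519663 ≈ 1.2859e-5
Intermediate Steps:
f(W) = -7/3 + W/3 (f(W) = (-7 + W)/3 = -7/3 + W/3)
T(Q, d) = √(137 + d)
1/(T(158, f(8)) + 77755) = 1/(√(137 + (-7/3 + (⅓)*8)) + 77755) = 1/(√(137 + (-7/3 + 8/3)) + 77755) = 1/(√(137 + ⅓) + 77755) = 1/(√(412/3) + 77755) = 1/(2*√309/3 + 77755) = 1/(77755 + 2*√309/3)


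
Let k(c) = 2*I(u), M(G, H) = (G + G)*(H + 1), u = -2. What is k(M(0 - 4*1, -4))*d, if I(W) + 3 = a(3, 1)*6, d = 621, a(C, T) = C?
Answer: 18630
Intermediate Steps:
I(W) = 15 (I(W) = -3 + 3*6 = -3 + 18 = 15)
M(G, H) = 2*G*(1 + H) (M(G, H) = (2*G)*(1 + H) = 2*G*(1 + H))
k(c) = 30 (k(c) = 2*15 = 30)
k(M(0 - 4*1, -4))*d = 30*621 = 18630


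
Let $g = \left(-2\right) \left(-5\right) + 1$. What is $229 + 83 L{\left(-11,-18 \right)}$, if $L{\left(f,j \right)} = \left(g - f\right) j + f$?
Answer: $-33552$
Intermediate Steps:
$g = 11$ ($g = 10 + 1 = 11$)
$L{\left(f,j \right)} = f + j \left(11 - f\right)$ ($L{\left(f,j \right)} = \left(11 - f\right) j + f = j \left(11 - f\right) + f = f + j \left(11 - f\right)$)
$229 + 83 L{\left(-11,-18 \right)} = 229 + 83 \left(-11 + 11 \left(-18\right) - \left(-11\right) \left(-18\right)\right) = 229 + 83 \left(-11 - 198 - 198\right) = 229 + 83 \left(-407\right) = 229 - 33781 = -33552$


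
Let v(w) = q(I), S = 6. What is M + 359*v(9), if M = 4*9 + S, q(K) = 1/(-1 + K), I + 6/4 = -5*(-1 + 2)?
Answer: -88/15 ≈ -5.8667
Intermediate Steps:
I = -13/2 (I = -3/2 - 5*(-1 + 2) = -3/2 - 5*1 = -3/2 - 5 = -13/2 ≈ -6.5000)
v(w) = -2/15 (v(w) = 1/(-1 - 13/2) = 1/(-15/2) = -2/15)
M = 42 (M = 4*9 + 6 = 36 + 6 = 42)
M + 359*v(9) = 42 + 359*(-2/15) = 42 - 718/15 = -88/15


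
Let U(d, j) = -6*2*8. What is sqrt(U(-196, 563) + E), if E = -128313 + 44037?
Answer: 2*I*sqrt(21093) ≈ 290.47*I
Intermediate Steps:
E = -84276
U(d, j) = -96 (U(d, j) = -12*8 = -96)
sqrt(U(-196, 563) + E) = sqrt(-96 - 84276) = sqrt(-84372) = 2*I*sqrt(21093)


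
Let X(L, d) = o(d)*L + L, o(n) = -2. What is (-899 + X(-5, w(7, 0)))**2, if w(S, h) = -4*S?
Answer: 799236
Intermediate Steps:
X(L, d) = -L (X(L, d) = -2*L + L = -L)
(-899 + X(-5, w(7, 0)))**2 = (-899 - 1*(-5))**2 = (-899 + 5)**2 = (-894)**2 = 799236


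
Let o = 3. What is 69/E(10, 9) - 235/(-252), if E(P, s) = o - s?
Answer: -2663/252 ≈ -10.567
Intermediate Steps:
E(P, s) = 3 - s
69/E(10, 9) - 235/(-252) = 69/(3 - 1*9) - 235/(-252) = 69/(3 - 9) - 235*(-1/252) = 69/(-6) + 235/252 = 69*(-⅙) + 235/252 = -23/2 + 235/252 = -2663/252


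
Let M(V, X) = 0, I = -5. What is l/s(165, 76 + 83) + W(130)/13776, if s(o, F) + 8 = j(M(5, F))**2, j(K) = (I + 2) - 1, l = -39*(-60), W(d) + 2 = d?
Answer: 503701/1722 ≈ 292.51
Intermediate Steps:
W(d) = -2 + d
l = 2340
j(K) = -4 (j(K) = (-5 + 2) - 1 = -3 - 1 = -4)
s(o, F) = 8 (s(o, F) = -8 + (-4)**2 = -8 + 16 = 8)
l/s(165, 76 + 83) + W(130)/13776 = 2340/8 + (-2 + 130)/13776 = 2340*(1/8) + 128*(1/13776) = 585/2 + 8/861 = 503701/1722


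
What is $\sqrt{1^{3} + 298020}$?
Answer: $\sqrt{298021} \approx 545.91$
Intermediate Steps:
$\sqrt{1^{3} + 298020} = \sqrt{1 + 298020} = \sqrt{298021}$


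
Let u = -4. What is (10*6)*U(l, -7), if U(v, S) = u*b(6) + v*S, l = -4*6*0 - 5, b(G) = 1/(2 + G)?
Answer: 2070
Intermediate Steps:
l = -5 (l = -24*0 - 5 = 0 - 5 = -5)
U(v, S) = -½ + S*v (U(v, S) = -4/(2 + 6) + v*S = -4/8 + S*v = -4*⅛ + S*v = -½ + S*v)
(10*6)*U(l, -7) = (10*6)*(-½ - 7*(-5)) = 60*(-½ + 35) = 60*(69/2) = 2070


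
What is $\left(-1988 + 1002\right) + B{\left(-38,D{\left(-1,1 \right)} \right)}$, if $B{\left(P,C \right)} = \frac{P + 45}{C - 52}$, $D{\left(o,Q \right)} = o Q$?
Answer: $- \frac{52265}{53} \approx -986.13$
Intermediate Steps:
$D{\left(o,Q \right)} = Q o$
$B{\left(P,C \right)} = \frac{45 + P}{-52 + C}$
$\left(-1988 + 1002\right) + B{\left(-38,D{\left(-1,1 \right)} \right)} = \left(-1988 + 1002\right) + \frac{45 - 38}{-52 + 1 \left(-1\right)} = -986 + \frac{1}{-52 - 1} \cdot 7 = -986 + \frac{1}{-53} \cdot 7 = -986 - \frac{7}{53} = - \frac{52265}{53}$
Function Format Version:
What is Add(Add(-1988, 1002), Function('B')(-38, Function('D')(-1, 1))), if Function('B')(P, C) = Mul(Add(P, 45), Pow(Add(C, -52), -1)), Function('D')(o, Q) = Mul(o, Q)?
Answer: Rational(-52265, 53) ≈ -986.13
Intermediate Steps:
Function('D')(o, Q) = Mul(Q, o)
Function('B')(P, C) = Mul(Pow(Add(-52, C), -1), Add(45, P)) (Function('B')(P, C) = Mul(Add(45, P), Pow(Add(-52, C), -1)) = Mul(Pow(Add(-52, C), -1), Add(45, P)))
Add(Add(-1988, 1002), Function('B')(-38, Function('D')(-1, 1))) = Add(Add(-1988, 1002), Mul(Pow(Add(-52, Mul(1, -1)), -1), Add(45, -38))) = Add(-986, Mul(Pow(Add(-52, -1), -1), 7)) = Add(-986, Mul(Pow(-53, -1), 7)) = Add(-986, Mul(Rational(-1, 53), 7)) = Add(-986, Rational(-7, 53)) = Rational(-52265, 53)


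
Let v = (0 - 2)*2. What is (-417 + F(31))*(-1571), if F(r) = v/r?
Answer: 20314601/31 ≈ 6.5531e+5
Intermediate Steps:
v = -4 (v = -2*2 = -4)
F(r) = -4/r
(-417 + F(31))*(-1571) = (-417 - 4/31)*(-1571) = -12931/31*(-1571) = 20314601/31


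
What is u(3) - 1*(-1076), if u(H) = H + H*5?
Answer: 1094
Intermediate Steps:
u(H) = 6*H (u(H) = H + 5*H = 6*H)
u(3) - 1*(-1076) = 6*3 - 1*(-1076) = 18 + 1076 = 1094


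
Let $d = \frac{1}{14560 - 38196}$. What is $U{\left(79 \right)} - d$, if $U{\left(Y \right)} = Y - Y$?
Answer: $\frac{1}{23636} \approx 4.2308 \cdot 10^{-5}$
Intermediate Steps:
$U{\left(Y \right)} = 0$
$d = - \frac{1}{23636}$ ($d = \frac{1}{-23636} = - \frac{1}{23636} \approx -4.2308 \cdot 10^{-5}$)
$U{\left(79 \right)} - d = 0 - - \frac{1}{23636} = 0 + \frac{1}{23636} = \frac{1}{23636}$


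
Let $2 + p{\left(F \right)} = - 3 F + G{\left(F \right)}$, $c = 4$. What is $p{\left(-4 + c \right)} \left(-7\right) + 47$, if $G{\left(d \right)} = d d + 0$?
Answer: $61$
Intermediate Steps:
$G{\left(d \right)} = d^{2}$ ($G{\left(d \right)} = d^{2} + 0 = d^{2}$)
$p{\left(F \right)} = -2 + F^{2} - 3 F$ ($p{\left(F \right)} = -2 + \left(- 3 F + F^{2}\right) = -2 + \left(F^{2} - 3 F\right) = -2 + F^{2} - 3 F$)
$p{\left(-4 + c \right)} \left(-7\right) + 47 = \left(-2 + \left(-4 + 4\right)^{2} - 3 \left(-4 + 4\right)\right) \left(-7\right) + 47 = \left(-2 + 0^{2} - 0\right) \left(-7\right) + 47 = \left(-2 + 0 + 0\right) \left(-7\right) + 47 = \left(-2\right) \left(-7\right) + 47 = 14 + 47 = 61$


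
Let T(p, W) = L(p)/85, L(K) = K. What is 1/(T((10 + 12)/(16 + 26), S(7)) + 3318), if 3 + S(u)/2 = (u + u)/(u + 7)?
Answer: 1785/5922641 ≈ 0.00030139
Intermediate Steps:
S(u) = -6 + 4*u/(7 + u) (S(u) = -6 + 2*((u + u)/(u + 7)) = -6 + 2*((2*u)/(7 + u)) = -6 + 2*(2*u/(7 + u)) = -6 + 4*u/(7 + u))
T(p, W) = p/85
1/(T((10 + 12)/(16 + 26), S(7)) + 3318) = 1/(((10 + 12)/(16 + 26))/85 + 3318) = 1/((22/42)/85 + 3318) = 1/((22*(1/42))/85 + 3318) = 1/((1/85)*(11/21) + 3318) = 1/(11/1785 + 3318) = 1/(5922641/1785) = 1785/5922641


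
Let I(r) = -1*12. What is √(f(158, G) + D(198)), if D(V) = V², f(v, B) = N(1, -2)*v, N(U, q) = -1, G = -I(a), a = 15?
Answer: √39046 ≈ 197.60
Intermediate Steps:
I(r) = -12
G = 12 (G = -1*(-12) = 12)
f(v, B) = -v
√(f(158, G) + D(198)) = √(-1*158 + 198²) = √(-158 + 39204) = √39046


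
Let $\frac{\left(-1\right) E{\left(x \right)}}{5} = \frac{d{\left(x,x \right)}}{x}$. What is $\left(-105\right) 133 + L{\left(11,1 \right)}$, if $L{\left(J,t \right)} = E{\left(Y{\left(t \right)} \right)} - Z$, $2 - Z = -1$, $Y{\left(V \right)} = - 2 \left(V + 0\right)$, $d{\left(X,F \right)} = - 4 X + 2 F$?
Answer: $-13958$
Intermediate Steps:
$Y{\left(V \right)} = - 2 V$
$Z = 3$ ($Z = 2 - -1 = 2 + 1 = 3$)
$E{\left(x \right)} = 10$ ($E{\left(x \right)} = - 5 \frac{- 4 x + 2 x}{x} = - 5 \frac{\left(-2\right) x}{x} = \left(-5\right) \left(-2\right) = 10$)
$L{\left(J,t \right)} = 7$ ($L{\left(J,t \right)} = 10 - 3 = 7$)
$\left(-105\right) 133 + L{\left(11,1 \right)} = \left(-105\right) 133 + 7 = -13965 + 7 = -13958$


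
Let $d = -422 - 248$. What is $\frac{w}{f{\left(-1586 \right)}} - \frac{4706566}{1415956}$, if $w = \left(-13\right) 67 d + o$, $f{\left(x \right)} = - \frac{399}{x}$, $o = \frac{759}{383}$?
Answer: $\frac{13208756332530539}{5694267054} \approx 2.3197 \cdot 10^{6}$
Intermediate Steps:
$d = -670$ ($d = -422 - 248 = -670$)
$o = \frac{759}{383}$ ($o = 759 \cdot \frac{1}{383} = \frac{759}{383} \approx 1.9817$)
$w = \frac{223508069}{383}$ ($w = \left(-13\right) 67 \left(-670\right) + \frac{759}{383} = \left(-871\right) \left(-670\right) + \frac{759}{383} = 583570 + \frac{759}{383} = \frac{223508069}{383} \approx 5.8357 \cdot 10^{5}$)
$\frac{w}{f{\left(-1586 \right)}} - \frac{4706566}{1415956} = \frac{223508069}{383 \left(- \frac{399}{-1586}\right)} - \frac{4706566}{1415956} = \frac{223508069}{383 \left(\left(-399\right) \left(- \frac{1}{1586}\right)\right)} - \frac{123857}{37262} = \frac{223508069}{383 \cdot \frac{399}{1586}} - \frac{123857}{37262} = \frac{223508069}{383} \cdot \frac{1586}{399} - \frac{123857}{37262} = \frac{354483797434}{152817} - \frac{123857}{37262} = \frac{13208756332530539}{5694267054}$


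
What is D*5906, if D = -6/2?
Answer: -17718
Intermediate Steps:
D = -3 (D = -6*½ = -3)
D*5906 = -3*5906 = -17718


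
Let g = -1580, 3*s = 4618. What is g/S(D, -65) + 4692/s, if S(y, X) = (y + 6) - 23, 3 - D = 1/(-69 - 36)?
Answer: 393401922/3391921 ≈ 115.98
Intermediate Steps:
s = 4618/3 (s = (⅓)*4618 = 4618/3 ≈ 1539.3)
D = 316/105 (D = 3 - 1/(-69 - 36) = 3 - 1/(-105) = 3 - 1*(-1/105) = 3 + 1/105 = 316/105 ≈ 3.0095)
S(y, X) = -17 + y (S(y, X) = (6 + y) - 23 = -17 + y)
g/S(D, -65) + 4692/s = -1580/(-17 + 316/105) + 4692/(4618/3) = -1580/(-1469/105) + 4692*(3/4618) = -1580*(-105/1469) + 7038/2309 = 165900/1469 + 7038/2309 = 393401922/3391921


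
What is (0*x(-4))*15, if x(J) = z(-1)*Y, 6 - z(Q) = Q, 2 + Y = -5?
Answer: 0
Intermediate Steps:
Y = -7 (Y = -2 - 5 = -7)
z(Q) = 6 - Q
x(J) = -49 (x(J) = (6 - 1*(-1))*(-7) = (6 + 1)*(-7) = 7*(-7) = -49)
(0*x(-4))*15 = (0*(-49))*15 = 0*15 = 0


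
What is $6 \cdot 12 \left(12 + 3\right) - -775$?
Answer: $1855$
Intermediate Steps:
$6 \cdot 12 \left(12 + 3\right) - -775 = 6 \cdot 12 \cdot 15 + 775 = 6 \cdot 180 + 775 = 1080 + 775 = 1855$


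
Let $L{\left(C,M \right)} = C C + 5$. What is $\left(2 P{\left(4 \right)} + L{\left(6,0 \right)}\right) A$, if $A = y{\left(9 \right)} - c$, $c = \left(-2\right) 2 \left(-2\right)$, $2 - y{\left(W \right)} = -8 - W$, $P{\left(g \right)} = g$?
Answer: $539$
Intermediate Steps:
$y{\left(W \right)} = 10 + W$ ($y{\left(W \right)} = 2 - \left(-8 - W\right) = 2 + \left(8 + W\right) = 10 + W$)
$L{\left(C,M \right)} = 5 + C^{2}$ ($L{\left(C,M \right)} = C^{2} + 5 = 5 + C^{2}$)
$c = 8$ ($c = \left(-4\right) \left(-2\right) = 8$)
$A = 11$ ($A = \left(10 + 9\right) - 8 = 19 - 8 = 11$)
$\left(2 P{\left(4 \right)} + L{\left(6,0 \right)}\right) A = \left(2 \cdot 4 + \left(5 + 6^{2}\right)\right) 11 = \left(8 + \left(5 + 36\right)\right) 11 = \left(8 + 41\right) 11 = 49 \cdot 11 = 539$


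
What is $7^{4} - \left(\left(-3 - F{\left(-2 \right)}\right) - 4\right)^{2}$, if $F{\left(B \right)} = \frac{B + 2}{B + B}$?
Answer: $2352$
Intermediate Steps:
$F{\left(B \right)} = \frac{2 + B}{2 B}$
$7^{4} - \left(\left(-3 - F{\left(-2 \right)}\right) - 4\right)^{2} = 7^{4} - \left(\left(-3 - \frac{2 - 2}{2 \left(-2\right)}\right) - 4\right)^{2} = 2401 - \left(\left(-3 - \frac{1}{2} \left(- \frac{1}{2}\right) 0\right) - 4\right)^{2} = 2401 - \left(\left(-3 - 0\right) - 4\right)^{2} = 2401 - \left(\left(-3 + 0\right) - 4\right)^{2} = 2401 - \left(-3 - 4\right)^{2} = 2401 - \left(-7\right)^{2} = 2401 - 49 = 2352$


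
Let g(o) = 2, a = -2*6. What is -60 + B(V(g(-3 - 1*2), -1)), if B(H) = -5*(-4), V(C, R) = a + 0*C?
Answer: -40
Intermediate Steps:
a = -12
V(C, R) = -12 (V(C, R) = -12 + 0*C = -12 + 0 = -12)
B(H) = 20
-60 + B(V(g(-3 - 1*2), -1)) = -60 + 20 = -40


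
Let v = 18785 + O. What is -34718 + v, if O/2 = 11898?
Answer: 7863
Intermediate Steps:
O = 23796 (O = 2*11898 = 23796)
v = 42581 (v = 18785 + 23796 = 42581)
-34718 + v = -34718 + 42581 = 7863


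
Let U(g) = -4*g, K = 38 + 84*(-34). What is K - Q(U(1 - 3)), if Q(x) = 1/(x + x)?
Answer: -45089/16 ≈ -2818.1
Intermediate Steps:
K = -2818 (K = 38 - 2856 = -2818)
Q(x) = 1/(2*x)
K - Q(U(1 - 3)) = -2818 - 1/(2*((-4*(1 - 3)))) = -2818 - 1/(2*((-4*(-2)))) = -2818 - 1/(2*8) = -2818 - 1*1/16 = -2818 - 1/16 = -45089/16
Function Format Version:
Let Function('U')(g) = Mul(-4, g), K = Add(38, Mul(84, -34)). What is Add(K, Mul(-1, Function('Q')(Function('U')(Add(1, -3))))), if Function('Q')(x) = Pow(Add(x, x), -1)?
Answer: Rational(-45089, 16) ≈ -2818.1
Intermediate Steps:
K = -2818 (K = Add(38, -2856) = -2818)
Function('Q')(x) = Mul(Rational(1, 2), Pow(x, -1)) (Function('Q')(x) = Pow(Mul(2, x), -1) = Mul(Rational(1, 2), Pow(x, -1)))
Add(K, Mul(-1, Function('Q')(Function('U')(Add(1, -3))))) = Add(-2818, Mul(-1, Mul(Rational(1, 2), Pow(Mul(-4, Add(1, -3)), -1)))) = Add(-2818, Mul(-1, Mul(Rational(1, 2), Pow(Mul(-4, -2), -1)))) = Add(-2818, Mul(-1, Mul(Rational(1, 2), Pow(8, -1)))) = Add(-2818, Mul(-1, Mul(Rational(1, 2), Rational(1, 8)))) = Add(-2818, Mul(-1, Rational(1, 16))) = Add(-2818, Rational(-1, 16)) = Rational(-45089, 16)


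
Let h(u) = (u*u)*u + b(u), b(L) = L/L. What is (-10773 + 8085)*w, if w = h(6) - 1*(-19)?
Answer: -634368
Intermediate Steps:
b(L) = 1
h(u) = 1 + u**3 (h(u) = (u*u)*u + 1 = u**2*u + 1 = u**3 + 1 = 1 + u**3)
w = 236 (w = (1 + 6**3) - 1*(-19) = (1 + 216) + 19 = 217 + 19 = 236)
(-10773 + 8085)*w = (-10773 + 8085)*236 = -2688*236 = -634368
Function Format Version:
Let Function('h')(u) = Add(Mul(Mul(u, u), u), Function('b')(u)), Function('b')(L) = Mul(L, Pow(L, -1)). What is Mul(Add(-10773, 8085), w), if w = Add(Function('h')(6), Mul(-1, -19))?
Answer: -634368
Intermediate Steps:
Function('b')(L) = 1
Function('h')(u) = Add(1, Pow(u, 3)) (Function('h')(u) = Add(Mul(Mul(u, u), u), 1) = Add(Mul(Pow(u, 2), u), 1) = Add(Pow(u, 3), 1) = Add(1, Pow(u, 3)))
w = 236 (w = Add(Add(1, Pow(6, 3)), Mul(-1, -19)) = Add(Add(1, 216), 19) = Add(217, 19) = 236)
Mul(Add(-10773, 8085), w) = Mul(Add(-10773, 8085), 236) = Mul(-2688, 236) = -634368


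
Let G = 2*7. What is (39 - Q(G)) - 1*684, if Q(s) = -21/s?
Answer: -1287/2 ≈ -643.50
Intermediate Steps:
G = 14
(39 - Q(G)) - 1*684 = (39 - (-21)/14) - 1*684 = (39 - (-21)/14) - 684 = (39 - 1*(-3/2)) - 684 = (39 + 3/2) - 684 = 81/2 - 684 = -1287/2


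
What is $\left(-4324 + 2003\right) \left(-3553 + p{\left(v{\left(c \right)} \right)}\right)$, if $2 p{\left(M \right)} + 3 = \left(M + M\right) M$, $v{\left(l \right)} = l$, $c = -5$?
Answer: $\frac{16383939}{2} \approx 8.192 \cdot 10^{6}$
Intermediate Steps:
$p{\left(M \right)} = - \frac{3}{2} + M^{2}$ ($p{\left(M \right)} = - \frac{3}{2} + \frac{\left(M + M\right) M}{2} = - \frac{3}{2} + \frac{2 M M}{2} = - \frac{3}{2} + \frac{2 M^{2}}{2} = - \frac{3}{2} + M^{2}$)
$\left(-4324 + 2003\right) \left(-3553 + p{\left(v{\left(c \right)} \right)}\right) = \left(-4324 + 2003\right) \left(-3553 - \left(\frac{3}{2} - \left(-5\right)^{2}\right)\right) = - 2321 \left(-3553 + \left(- \frac{3}{2} + 25\right)\right) = - 2321 \left(-3553 + \frac{47}{2}\right) = \left(-2321\right) \left(- \frac{7059}{2}\right) = \frac{16383939}{2}$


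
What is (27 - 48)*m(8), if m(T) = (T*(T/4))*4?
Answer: -1344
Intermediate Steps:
m(T) = T² (m(T) = (T*(T*(¼)))*4 = (T*(T/4))*4 = (T²/4)*4 = T²)
(27 - 48)*m(8) = (27 - 48)*8² = -21*64 = -1344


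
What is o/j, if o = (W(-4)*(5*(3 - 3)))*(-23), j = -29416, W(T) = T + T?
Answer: 0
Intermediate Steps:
W(T) = 2*T
o = 0 (o = ((2*(-4))*(5*(3 - 3)))*(-23) = -40*0*(-23) = -8*0*(-23) = 0*(-23) = 0)
o/j = 0/(-29416) = 0*(-1/29416) = 0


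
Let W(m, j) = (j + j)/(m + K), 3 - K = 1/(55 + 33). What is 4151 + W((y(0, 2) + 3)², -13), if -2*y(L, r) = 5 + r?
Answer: 1180747/285 ≈ 4143.0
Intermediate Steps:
K = 263/88 (K = 3 - 1/(55 + 33) = 3 - 1/88 = 263/88 ≈ 2.9886)
y(L, r) = -5/2 - r/2 (y(L, r) = -(5 + r)/2 = -5/2 - r/2)
W(m, j) = 2*j/(263/88 + m) (W(m, j) = (j + j)/(m + 263/88) = (2*j)/(263/88 + m) = 2*j/(263/88 + m))
4151 + W((y(0, 2) + 3)², -13) = 4151 + 176*(-13)/(263 + 88*((-5/2 - ½*2) + 3)²) = 4151 + 176*(-13)/(263 + 88*((-5/2 - 1) + 3)²) = 4151 + 176*(-13)/(263 + 88*(-7/2 + 3)²) = 4151 + 176*(-13)/(263 + 88*(-½)²) = 4151 + 176*(-13)/(263 + 88*(¼)) = 4151 + 176*(-13)/(263 + 22) = 4151 + 176*(-13)/285 = 4151 + 176*(-13)*(1/285) = 4151 - 2288/285 = 1180747/285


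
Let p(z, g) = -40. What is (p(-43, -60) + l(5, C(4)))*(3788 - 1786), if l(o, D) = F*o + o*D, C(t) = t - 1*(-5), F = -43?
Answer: -420420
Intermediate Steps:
C(t) = 5 + t (C(t) = t + 5 = 5 + t)
l(o, D) = -43*o + D*o (l(o, D) = -43*o + o*D = -43*o + D*o)
(p(-43, -60) + l(5, C(4)))*(3788 - 1786) = (-40 + 5*(-43 + (5 + 4)))*(3788 - 1786) = (-40 + 5*(-43 + 9))*2002 = (-40 + 5*(-34))*2002 = (-40 - 170)*2002 = -210*2002 = -420420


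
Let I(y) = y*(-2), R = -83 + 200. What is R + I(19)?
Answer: 79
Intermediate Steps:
R = 117
I(y) = -2*y
R + I(19) = 117 - 2*19 = 117 - 38 = 79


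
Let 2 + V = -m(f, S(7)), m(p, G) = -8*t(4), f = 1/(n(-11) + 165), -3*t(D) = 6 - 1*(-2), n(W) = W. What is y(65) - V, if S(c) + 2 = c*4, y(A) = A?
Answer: 265/3 ≈ 88.333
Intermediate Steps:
S(c) = -2 + 4*c (S(c) = -2 + c*4 = -2 + 4*c)
t(D) = -8/3 (t(D) = -(6 - 1*(-2))/3 = -(6 + 2)/3 = -⅓*8 = -8/3)
f = 1/154 (f = 1/(-11 + 165) = 1/154 ≈ 0.0064935)
m(p, G) = 64/3 (m(p, G) = -8*(-8/3) = 64/3)
V = -70/3 (V = -2 - 1*64/3 = -2 - 64/3 = -70/3 ≈ -23.333)
y(65) - V = 65 - 1*(-70/3) = 65 + 70/3 = 265/3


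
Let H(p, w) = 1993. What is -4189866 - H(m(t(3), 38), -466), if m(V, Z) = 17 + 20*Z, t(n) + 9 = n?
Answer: -4191859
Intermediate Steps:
t(n) = -9 + n
-4189866 - H(m(t(3), 38), -466) = -4189866 - 1*1993 = -4189866 - 1993 = -4191859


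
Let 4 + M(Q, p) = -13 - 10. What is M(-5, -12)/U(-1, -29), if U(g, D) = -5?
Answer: 27/5 ≈ 5.4000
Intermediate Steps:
M(Q, p) = -27 (M(Q, p) = -4 + (-13 - 10) = -4 - 23 = -27)
M(-5, -12)/U(-1, -29) = -27/(-5) = -27*(-1/5) = 27/5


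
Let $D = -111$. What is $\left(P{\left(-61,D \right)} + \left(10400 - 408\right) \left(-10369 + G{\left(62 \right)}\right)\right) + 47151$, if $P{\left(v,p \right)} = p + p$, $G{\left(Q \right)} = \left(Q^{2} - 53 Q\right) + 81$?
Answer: $-97175231$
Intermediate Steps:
$G{\left(Q \right)} = 81 + Q^{2} - 53 Q$
$P{\left(v,p \right)} = 2 p$
$\left(P{\left(-61,D \right)} + \left(10400 - 408\right) \left(-10369 + G{\left(62 \right)}\right)\right) + 47151 = \left(2 \left(-111\right) + \left(10400 - 408\right) \left(-10369 + \left(81 + 62^{2} - 3286\right)\right)\right) + 47151 = \left(-222 + 9992 \left(-10369 + \left(81 + 3844 - 3286\right)\right)\right) + 47151 = \left(-222 + 9992 \left(-10369 + 639\right)\right) + 47151 = \left(-222 + 9992 \left(-9730\right)\right) + 47151 = \left(-222 - 97222160\right) + 47151 = -97222382 + 47151 = -97175231$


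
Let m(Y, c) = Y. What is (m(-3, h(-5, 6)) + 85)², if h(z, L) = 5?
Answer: 6724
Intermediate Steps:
(m(-3, h(-5, 6)) + 85)² = (-3 + 85)² = 82² = 6724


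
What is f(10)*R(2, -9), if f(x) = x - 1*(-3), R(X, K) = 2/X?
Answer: 13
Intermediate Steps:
f(x) = 3 + x (f(x) = x + 3 = 3 + x)
f(10)*R(2, -9) = (3 + 10)*(2/2) = 13*(2*(½)) = 13*1 = 13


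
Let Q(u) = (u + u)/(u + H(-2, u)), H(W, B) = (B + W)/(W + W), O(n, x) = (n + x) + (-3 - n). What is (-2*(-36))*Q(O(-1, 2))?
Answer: 576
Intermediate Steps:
O(n, x) = -3 + x
H(W, B) = (B + W)/(2*W) (H(W, B) = (B + W)/((2*W)) = (B + W)*(1/(2*W)) = (B + W)/(2*W))
Q(u) = 2*u/(½ + 3*u/4) (Q(u) = (u + u)/(u + (½)*(u - 2)/(-2)) = (2*u)/(u + (½)*(-½)*(-2 + u)) = (2*u)/(u + (½ - u/4)) = (2*u)/(½ + 3*u/4) = 2*u/(½ + 3*u/4))
(-2*(-36))*Q(O(-1, 2)) = (-2*(-36))*(8*(-3 + 2)/(2 + 3*(-3 + 2))) = 72*(8*(-1)/(2 + 3*(-1))) = 72*(8*(-1)/(2 - 3)) = 72*(8*(-1)/(-1)) = 72*(8*(-1)*(-1)) = 72*8 = 576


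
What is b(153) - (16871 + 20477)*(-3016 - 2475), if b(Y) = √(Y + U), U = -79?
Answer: 205077868 + √74 ≈ 2.0508e+8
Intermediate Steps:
b(Y) = √(-79 + Y) (b(Y) = √(Y - 79) = √(-79 + Y))
b(153) - (16871 + 20477)*(-3016 - 2475) = √(-79 + 153) - (16871 + 20477)*(-3016 - 2475) = √74 - 37348*(-5491) = √74 - 1*(-205077868) = √74 + 205077868 = 205077868 + √74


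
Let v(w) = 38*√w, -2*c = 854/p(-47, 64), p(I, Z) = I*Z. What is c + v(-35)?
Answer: 427/3008 + 38*I*√35 ≈ 0.14195 + 224.81*I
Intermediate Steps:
c = 427/3008 (c = -427/((-47*64)) = -427/(-3008) = -427*(-1)/3008 = -½*(-427/1504) = 427/3008 ≈ 0.14195)
c + v(-35) = 427/3008 + 38*√(-35) = 427/3008 + 38*(I*√35) = 427/3008 + 38*I*√35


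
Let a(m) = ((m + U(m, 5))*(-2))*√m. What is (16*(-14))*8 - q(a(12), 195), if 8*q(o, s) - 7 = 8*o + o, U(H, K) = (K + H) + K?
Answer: -14343/8 + 153*√3 ≈ -1527.9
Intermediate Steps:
U(H, K) = H + 2*K (U(H, K) = (H + K) + K = H + 2*K)
a(m) = √m*(-20 - 4*m) (a(m) = ((m + (m + 2*5))*(-2))*√m = ((m + (m + 10))*(-2))*√m = ((m + (10 + m))*(-2))*√m = ((10 + 2*m)*(-2))*√m = (-20 - 4*m)*√m = √m*(-20 - 4*m))
q(o, s) = 7/8 + 9*o/8 (q(o, s) = 7/8 + (8*o + o)/8 = 7/8 + (9*o)/8 = 7/8 + 9*o/8)
(16*(-14))*8 - q(a(12), 195) = (16*(-14))*8 - (7/8 + 9*(4*√12*(-5 - 1*12))/8) = -224*8 - (7/8 + 9*(4*(2*√3)*(-5 - 12))/8) = -1792 - (7/8 + 9*(4*(2*√3)*(-17))/8) = -1792 - (7/8 + 9*(-136*√3)/8) = -1792 - (7/8 - 153*√3) = -1792 + (-7/8 + 153*√3) = -14343/8 + 153*√3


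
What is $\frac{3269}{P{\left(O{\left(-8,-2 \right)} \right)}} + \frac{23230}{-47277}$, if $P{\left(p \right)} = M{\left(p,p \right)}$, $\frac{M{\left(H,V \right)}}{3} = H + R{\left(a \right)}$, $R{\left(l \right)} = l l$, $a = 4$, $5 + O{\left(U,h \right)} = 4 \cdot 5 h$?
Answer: $- \frac{52189841}{1371033} \approx -38.066$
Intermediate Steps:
$O{\left(U,h \right)} = -5 + 20 h$ ($O{\left(U,h \right)} = -5 + 4 \cdot 5 h = -5 + 20 h$)
$R{\left(l \right)} = l^{2}$
$M{\left(H,V \right)} = 48 + 3 H$ ($M{\left(H,V \right)} = 3 \left(H + 4^{2}\right) = 3 \left(H + 16\right) = 3 \left(16 + H\right) = 48 + 3 H$)
$P{\left(p \right)} = 48 + 3 p$
$\frac{3269}{P{\left(O{\left(-8,-2 \right)} \right)}} + \frac{23230}{-47277} = \frac{3269}{48 + 3 \left(-5 + 20 \left(-2\right)\right)} + \frac{23230}{-47277} = \frac{3269}{48 + 3 \left(-5 - 40\right)} + 23230 \left(- \frac{1}{47277}\right) = \frac{3269}{48 + 3 \left(-45\right)} - \frac{23230}{47277} = \frac{3269}{48 - 135} - \frac{23230}{47277} = \frac{3269}{-87} - \frac{23230}{47277} = 3269 \left(- \frac{1}{87}\right) - \frac{23230}{47277} = - \frac{3269}{87} - \frac{23230}{47277} = - \frac{52189841}{1371033}$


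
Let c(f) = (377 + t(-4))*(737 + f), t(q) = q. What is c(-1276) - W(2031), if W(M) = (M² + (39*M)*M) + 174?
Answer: -165199661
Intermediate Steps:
W(M) = 174 + 40*M² (W(M) = (M² + 39*M²) + 174 = 40*M² + 174 = 174 + 40*M²)
c(f) = 274901 + 373*f (c(f) = (377 - 4)*(737 + f) = 373*(737 + f) = 274901 + 373*f)
c(-1276) - W(2031) = (274901 + 373*(-1276)) - (174 + 40*2031²) = (274901 - 475948) - (174 + 40*4124961) = -201047 - (174 + 164998440) = -201047 - 1*164998614 = -201047 - 164998614 = -165199661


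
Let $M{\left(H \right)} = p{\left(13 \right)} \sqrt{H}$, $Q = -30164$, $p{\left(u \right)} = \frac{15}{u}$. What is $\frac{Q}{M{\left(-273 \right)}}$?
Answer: $\frac{30164 i \sqrt{273}}{315} \approx 1582.2 i$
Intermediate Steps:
$M{\left(H \right)} = \frac{15 \sqrt{H}}{13}$ ($M{\left(H \right)} = \frac{15}{13} \sqrt{H} = 15 \cdot \frac{1}{13} \sqrt{H} = \frac{15 \sqrt{H}}{13}$)
$\frac{Q}{M{\left(-273 \right)}} = - \frac{30164}{\frac{15}{13} \sqrt{-273}} = - \frac{30164}{\frac{15}{13} i \sqrt{273}} = - 30164 \left(- \frac{i \sqrt{273}}{315}\right) = \frac{30164 i \sqrt{273}}{315}$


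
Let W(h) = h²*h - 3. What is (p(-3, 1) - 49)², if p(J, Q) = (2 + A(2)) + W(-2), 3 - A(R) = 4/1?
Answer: 3481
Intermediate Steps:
A(R) = -1 (A(R) = 3 - 4/1 = 3 - 4 = -1)
W(h) = -3 + h³ (W(h) = h³ - 3 = -3 + h³)
p(J, Q) = -10 (p(J, Q) = (2 - 1) + (-3 + (-2)³) = 1 + (-3 - 8) = 1 - 11 = -10)
(p(-3, 1) - 49)² = (-10 - 49)² = (-59)² = 3481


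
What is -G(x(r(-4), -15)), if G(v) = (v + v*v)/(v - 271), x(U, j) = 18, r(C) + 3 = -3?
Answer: 342/253 ≈ 1.3518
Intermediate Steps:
r(C) = -6 (r(C) = -3 - 3 = -6)
G(v) = (v + v²)/(-271 + v)
-G(x(r(-4), -15)) = -18*(1 + 18)/(-271 + 18) = -18*19/(-253) = -18*(-1)*19/253 = -1*(-342/253) = 342/253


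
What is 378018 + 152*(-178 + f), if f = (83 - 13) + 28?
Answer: 365858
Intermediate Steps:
f = 98 (f = 70 + 28 = 98)
378018 + 152*(-178 + f) = 378018 + 152*(-178 + 98) = 378018 + 152*(-80) = 378018 - 12160 = 365858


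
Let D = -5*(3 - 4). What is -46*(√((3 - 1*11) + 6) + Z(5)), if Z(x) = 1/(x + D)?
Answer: -23/5 - 46*I*√2 ≈ -4.6 - 65.054*I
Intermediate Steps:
D = 5 (D = -5*(-1) = 5)
Z(x) = 1/(5 + x) (Z(x) = 1/(x + 5) = 1/(5 + x))
-46*(√((3 - 1*11) + 6) + Z(5)) = -46*(√((3 - 1*11) + 6) + 1/(5 + 5)) = -46*(√((3 - 11) + 6) + 1/10) = -46*(√(-8 + 6) + ⅒) = -46*(√(-2) + ⅒) = -46*(I*√2 + ⅒) = -46*(⅒ + I*√2) = -23/5 - 46*I*√2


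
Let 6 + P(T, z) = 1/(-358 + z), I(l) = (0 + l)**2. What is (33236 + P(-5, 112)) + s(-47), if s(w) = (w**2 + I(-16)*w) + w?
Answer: 5746559/246 ≈ 23360.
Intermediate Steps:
I(l) = l**2
s(w) = w**2 + 257*w (s(w) = (w**2 + (-16)**2*w) + w = (w**2 + 256*w) + w = w**2 + 257*w)
P(T, z) = -6 + 1/(-358 + z)
(33236 + P(-5, 112)) + s(-47) = (33236 + (2149 - 6*112)/(-358 + 112)) - 47*(257 - 47) = (33236 + (2149 - 672)/(-246)) - 47*210 = (33236 - 1/246*1477) - 9870 = (33236 - 1477/246) - 9870 = 8174579/246 - 9870 = 5746559/246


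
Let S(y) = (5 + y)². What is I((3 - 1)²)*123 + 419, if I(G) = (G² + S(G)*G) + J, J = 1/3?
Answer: 42280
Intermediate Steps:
J = ⅓ ≈ 0.33333
I(G) = ⅓ + G² + G*(5 + G)² (I(G) = (G² + (5 + G)²*G) + ⅓ = (G² + G*(5 + G)²) + ⅓ = ⅓ + G² + G*(5 + G)²)
I((3 - 1)²)*123 + 419 = (⅓ + ((3 - 1)²)² + (3 - 1)²*(5 + (3 - 1)²)²)*123 + 419 = (⅓ + (2²)² + 2²*(5 + 2²)²)*123 + 419 = (⅓ + 4² + 4*(5 + 4)²)*123 + 419 = (⅓ + 16 + 4*9²)*123 + 419 = (⅓ + 16 + 4*81)*123 + 419 = (⅓ + 16 + 324)*123 + 419 = (1021/3)*123 + 419 = 41861 + 419 = 42280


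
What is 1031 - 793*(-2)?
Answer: 2617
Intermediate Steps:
1031 - 793*(-2) = 1031 + 1586 = 2617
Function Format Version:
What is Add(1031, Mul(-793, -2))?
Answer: 2617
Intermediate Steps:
Add(1031, Mul(-793, -2)) = Add(1031, 1586) = 2617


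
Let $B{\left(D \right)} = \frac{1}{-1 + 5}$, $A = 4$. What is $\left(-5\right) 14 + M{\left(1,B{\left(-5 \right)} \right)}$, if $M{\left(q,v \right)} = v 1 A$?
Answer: $-69$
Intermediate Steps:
$B{\left(D \right)} = \frac{1}{4}$
$M{\left(q,v \right)} = 4 v$ ($M{\left(q,v \right)} = v 1 \cdot 4 = v 4 = 4 v$)
$\left(-5\right) 14 + M{\left(1,B{\left(-5 \right)} \right)} = \left(-5\right) 14 + 4 \cdot \frac{1}{4} = -70 + 1 = -69$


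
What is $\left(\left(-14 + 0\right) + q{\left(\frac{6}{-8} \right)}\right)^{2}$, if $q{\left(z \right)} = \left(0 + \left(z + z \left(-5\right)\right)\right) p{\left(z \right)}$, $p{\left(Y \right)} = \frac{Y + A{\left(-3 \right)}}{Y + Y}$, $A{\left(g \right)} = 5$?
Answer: $\frac{2025}{4} \approx 506.25$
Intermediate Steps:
$p{\left(Y \right)} = \frac{5 + Y}{2 Y}$ ($p{\left(Y \right)} = \frac{Y + 5}{Y + Y} = \frac{5 + Y}{2 Y}$)
$q{\left(z \right)} = -10 - 2 z$ ($q{\left(z \right)} = \left(0 + \left(z + z \left(-5\right)\right)\right) \frac{5 + z}{2 z} = \left(0 + \left(z - 5 z\right)\right) \frac{5 + z}{2 z} = \left(0 - 4 z\right) \frac{5 + z}{2 z} = - 4 z \frac{5 + z}{2 z} = -10 - 2 z$)
$\left(\left(-14 + 0\right) + q{\left(\frac{6}{-8} \right)}\right)^{2} = \left(\left(-14 + 0\right) - \left(10 + 2 \frac{6}{-8}\right)\right)^{2} = \left(-14 - \left(10 + 2 \cdot 6 \left(- \frac{1}{8}\right)\right)\right)^{2} = \left(-14 - \frac{17}{2}\right)^{2} = \left(- \frac{45}{2}\right)^{2} = \frac{2025}{4}$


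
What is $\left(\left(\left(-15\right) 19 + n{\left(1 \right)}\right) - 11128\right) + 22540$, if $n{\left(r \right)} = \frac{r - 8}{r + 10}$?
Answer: $\frac{122390}{11} \approx 11126.0$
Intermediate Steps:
$n{\left(r \right)} = \frac{-8 + r}{10 + r}$
$\left(\left(\left(-15\right) 19 + n{\left(1 \right)}\right) - 11128\right) + 22540 = \left(\left(\left(-15\right) 19 + \frac{-8 + 1}{10 + 1}\right) - 11128\right) + 22540 = \left(\left(-285 + \frac{1}{11} \left(-7\right)\right) - 11128\right) + 22540 = \left(\left(-285 - \frac{7}{11}\right) - 11128\right) + 22540 = \left(- \frac{3142}{11} - 11128\right) + 22540 = - \frac{125550}{11} + 22540 = \frac{122390}{11}$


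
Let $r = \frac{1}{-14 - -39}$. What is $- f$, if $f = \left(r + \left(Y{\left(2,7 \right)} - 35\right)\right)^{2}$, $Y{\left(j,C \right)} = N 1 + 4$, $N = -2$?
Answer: $- \frac{678976}{625} \approx -1086.4$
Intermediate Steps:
$Y{\left(j,C \right)} = 2$ ($Y{\left(j,C \right)} = \left(-2\right) 1 + 4 = -2 + 4 = 2$)
$r = \frac{1}{25}$ ($r = \frac{1}{-14 + 39} = \frac{1}{25} \approx 0.04$)
$f = \frac{678976}{625}$ ($f = \left(\frac{1}{25} + \left(2 - 35\right)\right)^{2} = \left(\frac{1}{25} - 33\right)^{2} = \left(- \frac{824}{25}\right)^{2} = \frac{678976}{625} \approx 1086.4$)
$- f = \left(-1\right) \frac{678976}{625} = - \frac{678976}{625}$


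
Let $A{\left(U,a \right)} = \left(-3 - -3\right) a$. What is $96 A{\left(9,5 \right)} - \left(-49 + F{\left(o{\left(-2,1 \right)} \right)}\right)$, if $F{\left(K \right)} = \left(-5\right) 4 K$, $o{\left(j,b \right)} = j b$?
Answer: $9$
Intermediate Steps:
$o{\left(j,b \right)} = b j$
$F{\left(K \right)} = - 20 K$
$A{\left(U,a \right)} = 0$ ($A{\left(U,a \right)} = \left(-3 + 3\right) a = 0 a = 0$)
$96 A{\left(9,5 \right)} - \left(-49 + F{\left(o{\left(-2,1 \right)} \right)}\right) = 96 \cdot 0 + \left(49 - - 20 \cdot 1 \left(-2\right)\right) = 0 + \left(49 - \left(-20\right) \left(-2\right)\right) = 0 + \left(49 - 40\right) = 0 + 9 = 9$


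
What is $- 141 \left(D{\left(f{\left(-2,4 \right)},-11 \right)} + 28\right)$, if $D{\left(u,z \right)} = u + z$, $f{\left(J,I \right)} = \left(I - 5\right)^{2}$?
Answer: $-2538$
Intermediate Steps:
$f{\left(J,I \right)} = \left(-5 + I\right)^{2}$
$- 141 \left(D{\left(f{\left(-2,4 \right)},-11 \right)} + 28\right) = - 141 \left(\left(\left(-5 + 4\right)^{2} - 11\right) + 28\right) = - 141 \left(\left(\left(-1\right)^{2} - 11\right) + 28\right) = - 141 \left(\left(1 - 11\right) + 28\right) = - 141 \left(-10 + 28\right) = \left(-141\right) 18 = -2538$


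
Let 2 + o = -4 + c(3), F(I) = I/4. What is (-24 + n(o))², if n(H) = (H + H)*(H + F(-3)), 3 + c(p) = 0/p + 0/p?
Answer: 91809/4 ≈ 22952.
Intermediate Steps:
c(p) = -3 (c(p) = -3 + (0/p + 0/p) = -3 + (0 + 0) = -3 + 0 = -3)
F(I) = I/4 (F(I) = I*(¼) = I/4)
o = -9 (o = -2 + (-4 - 3) = -2 - 7 = -9)
n(H) = 2*H*(-¾ + H) (n(H) = (H + H)*(H + (¼)*(-3)) = (2*H)*(H - ¾) = (2*H)*(-¾ + H) = 2*H*(-¾ + H))
(-24 + n(o))² = (-24 + (½)*(-9)*(-3 + 4*(-9)))² = (-24 + (½)*(-9)*(-3 - 36))² = (-24 + (½)*(-9)*(-39))² = (-24 + 351/2)² = (303/2)² = 91809/4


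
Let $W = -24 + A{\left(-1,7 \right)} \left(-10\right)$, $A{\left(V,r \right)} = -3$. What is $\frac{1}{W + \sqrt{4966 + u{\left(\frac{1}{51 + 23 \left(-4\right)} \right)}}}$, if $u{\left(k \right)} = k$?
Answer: $- \frac{246}{202129} + \frac{\sqrt{8347805}}{202129} \approx 0.013077$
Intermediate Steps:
$W = 6$ ($W = -24 - -30 = -24 + 30 = 6$)
$\frac{1}{W + \sqrt{4966 + u{\left(\frac{1}{51 + 23 \left(-4\right)} \right)}}} = \frac{1}{6 + \sqrt{4966 + \frac{1}{51 + 23 \left(-4\right)}}} = \frac{1}{6 + \sqrt{4966 + \frac{1}{51 - 92}}} = \frac{1}{6 + \sqrt{4966 + \frac{1}{-41}}} = \frac{1}{6 + \sqrt{4966 - \frac{1}{41}}} = \frac{1}{6 + \sqrt{\frac{203605}{41}}} = \frac{1}{6 + \frac{\sqrt{8347805}}{41}}$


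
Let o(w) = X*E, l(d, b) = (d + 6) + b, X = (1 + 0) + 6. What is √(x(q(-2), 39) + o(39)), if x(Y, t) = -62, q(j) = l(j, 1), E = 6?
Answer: 2*I*√5 ≈ 4.4721*I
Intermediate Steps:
X = 7 (X = 1 + 6 = 7)
l(d, b) = 6 + b + d (l(d, b) = (6 + d) + b = 6 + b + d)
o(w) = 42 (o(w) = 7*6 = 42)
q(j) = 7 + j (q(j) = 6 + 1 + j = 7 + j)
√(x(q(-2), 39) + o(39)) = √(-62 + 42) = √(-20) = 2*I*√5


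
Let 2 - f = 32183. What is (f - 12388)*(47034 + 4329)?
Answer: -2289197547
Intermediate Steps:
f = -32181 (f = 2 - 1*32183 = 2 - 32183 = -32181)
(f - 12388)*(47034 + 4329) = (-32181 - 12388)*(47034 + 4329) = -44569*51363 = -2289197547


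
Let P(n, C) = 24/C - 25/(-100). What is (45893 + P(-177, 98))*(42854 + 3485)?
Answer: 416825097375/196 ≈ 2.1267e+9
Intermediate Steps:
P(n, C) = ¼ + 24/C (P(n, C) = 24/C - 25*(-1/100) = 24/C + ¼ = ¼ + 24/C)
(45893 + P(-177, 98))*(42854 + 3485) = (45893 + (¼)*(96 + 98)/98)*(42854 + 3485) = (45893 + (¼)*(1/98)*194)*46339 = (45893 + 97/196)*46339 = (8995125/196)*46339 = 416825097375/196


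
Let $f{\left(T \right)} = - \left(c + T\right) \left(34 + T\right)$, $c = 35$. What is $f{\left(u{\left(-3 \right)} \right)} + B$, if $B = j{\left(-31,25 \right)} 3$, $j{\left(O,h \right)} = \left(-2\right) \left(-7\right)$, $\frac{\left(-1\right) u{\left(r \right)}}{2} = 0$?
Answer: $-1148$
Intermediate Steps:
$u{\left(r \right)} = 0$ ($u{\left(r \right)} = \left(-2\right) 0 = 0$)
$j{\left(O,h \right)} = 14$
$B = 42$ ($B = 14 \cdot 3 = 42$)
$f{\left(T \right)} = - \left(34 + T\right) \left(35 + T\right)$ ($f{\left(T \right)} = - \left(35 + T\right) \left(34 + T\right) = - \left(34 + T\right) \left(35 + T\right)$)
$f{\left(u{\left(-3 \right)} \right)} + B = \left(-1190 - 0^{2} - 0\right) + 42 = \left(-1190 - 0 + 0\right) + 42 = \left(-1190 + 0 + 0\right) + 42 = -1190 + 42 = -1148$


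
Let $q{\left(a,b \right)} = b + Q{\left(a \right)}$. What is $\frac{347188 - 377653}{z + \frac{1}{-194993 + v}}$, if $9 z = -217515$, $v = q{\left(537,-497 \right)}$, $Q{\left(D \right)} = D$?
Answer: $\frac{17817729435}{14135067268} \approx 1.2605$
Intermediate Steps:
$q{\left(a,b \right)} = a + b$ ($q{\left(a,b \right)} = b + a = a + b$)
$v = 40$ ($v = 537 - 497 = 40$)
$z = - \frac{72505}{3}$ ($z = \frac{1}{9} \left(-217515\right) = - \frac{72505}{3} \approx -24168.0$)
$\frac{347188 - 377653}{z + \frac{1}{-194993 + v}} = \frac{347188 - 377653}{- \frac{72505}{3} + \frac{1}{-194993 + 40}} = - \frac{30465}{- \frac{72505}{3} + \frac{1}{-194953}} = - \frac{30465}{- \frac{72505}{3} - \frac{1}{194953}} = - \frac{30465}{- \frac{14135067268}{584859}} = \left(-30465\right) \left(- \frac{584859}{14135067268}\right) = \frac{17817729435}{14135067268}$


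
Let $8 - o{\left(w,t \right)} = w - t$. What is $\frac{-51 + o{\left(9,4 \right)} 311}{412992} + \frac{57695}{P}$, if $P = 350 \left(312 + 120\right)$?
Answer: $\frac{346657}{903420} \approx 0.38372$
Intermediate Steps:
$o{\left(w,t \right)} = 8 + t - w$ ($o{\left(w,t \right)} = 8 - \left(w - t\right) = 8 + \left(t - w\right) = 8 + t - w$)
$P = 151200$ ($P = 350 \cdot 432 = 151200$)
$\frac{-51 + o{\left(9,4 \right)} 311}{412992} + \frac{57695}{P} = \frac{-51 + \left(8 + 4 - 9\right) 311}{412992} + \frac{57695}{151200} = \left(-51 + \left(8 + 4 - 9\right) 311\right) \frac{1}{412992} + 57695 \cdot \frac{1}{151200} = \left(-51 + 3 \cdot 311\right) \frac{1}{412992} + \frac{11539}{30240} = \left(-51 + 933\right) \frac{1}{412992} + \frac{11539}{30240} = 882 \cdot \frac{1}{412992} + \frac{11539}{30240} = \frac{49}{22944} + \frac{11539}{30240} = \frac{346657}{903420}$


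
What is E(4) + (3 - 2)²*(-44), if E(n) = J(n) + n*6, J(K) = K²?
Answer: -4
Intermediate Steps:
E(n) = n² + 6*n (E(n) = n² + n*6 = n² + 6*n)
E(4) + (3 - 2)²*(-44) = 4*(6 + 4) + (3 - 2)²*(-44) = 4*10 + 1²*(-44) = 40 + 1*(-44) = 40 - 44 = -4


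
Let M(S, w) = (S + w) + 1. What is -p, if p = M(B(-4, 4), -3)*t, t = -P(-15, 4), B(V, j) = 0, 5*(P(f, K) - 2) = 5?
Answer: -6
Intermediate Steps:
P(f, K) = 3 (P(f, K) = 2 + (⅕)*5 = 2 + 1 = 3)
M(S, w) = 1 + S + w
t = -3 (t = -1*3 = -3)
p = 6 (p = (1 + 0 - 3)*(-3) = -2*(-3) = 6)
-p = -1*6 = -6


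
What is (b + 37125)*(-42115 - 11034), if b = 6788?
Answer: -2333932037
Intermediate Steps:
(b + 37125)*(-42115 - 11034) = (6788 + 37125)*(-42115 - 11034) = 43913*(-53149) = -2333932037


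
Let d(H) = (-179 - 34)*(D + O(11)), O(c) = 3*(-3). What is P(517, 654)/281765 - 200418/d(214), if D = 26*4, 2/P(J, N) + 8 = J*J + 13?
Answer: 100628667155299/10159871268459 ≈ 9.9045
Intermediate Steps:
P(J, N) = 2/(5 + J²) (P(J, N) = 2/(-8 + (J*J + 13)) = 2/(-8 + (J² + 13)) = 2/(-8 + (13 + J²)) = 2/(5 + J²))
D = 104
O(c) = -9
d(H) = -20235 (d(H) = (-179 - 34)*(104 - 9) = -213*95 = -20235)
P(517, 654)/281765 - 200418/d(214) = (2/(5 + 517²))/281765 - 200418/(-20235) = (2/(5 + 267289))*(1/281765) - 200418*(-1/20235) = (2/267294)*(1/281765) + 66806/6745 = (2*(1/267294))*(1/281765) + 66806/6745 = (1/133647)*(1/281765) + 66806/6745 = 1/37657046955 + 66806/6745 = 100628667155299/10159871268459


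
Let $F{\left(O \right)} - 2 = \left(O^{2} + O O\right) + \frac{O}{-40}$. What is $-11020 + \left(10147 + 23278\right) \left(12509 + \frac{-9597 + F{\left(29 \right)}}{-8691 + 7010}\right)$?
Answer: $\frac{5624755927705}{13448} \approx 4.1826 \cdot 10^{8}$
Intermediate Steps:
$F{\left(O \right)} = 2 + 2 O^{2} - \frac{O}{40}$ ($F{\left(O \right)} = 2 + \left(\left(O^{2} + O O\right) + \frac{O}{-40}\right) = 2 + \left(\left(O^{2} + O^{2}\right) + O \left(- \frac{1}{40}\right)\right) = 2 + \left(2 O^{2} - \frac{O}{40}\right) = 2 + 2 O^{2} - \frac{O}{40}$)
$-11020 + \left(10147 + 23278\right) \left(12509 + \frac{-9597 + F{\left(29 \right)}}{-8691 + 7010}\right) = -11020 + \left(10147 + 23278\right) \left(12509 + \frac{-9597 + \left(2 + 2 \cdot 29^{2} - \frac{29}{40}\right)}{-8691 + 7010}\right) = -11020 + 33425 \left(12509 + \frac{-9597 + \left(2 + 2 \cdot 841 - \frac{29}{40}\right)}{-1681}\right) = -11020 + 33425 \left(12509 + \left(-9597 + \left(2 + 1682 - \frac{29}{40}\right)\right) \left(- \frac{1}{1681}\right)\right) = -11020 + 33425 \left(12509 + \left(-9597 + \frac{67331}{40}\right) \left(- \frac{1}{1681}\right)\right) = -11020 + 33425 \left(12509 - - \frac{316549}{67240}\right) = -11020 + 33425 \left(12509 + \frac{316549}{67240}\right) = -11020 + 33425 \cdot \frac{841421709}{67240} = -11020 + \frac{5624904124665}{13448} = \frac{5624755927705}{13448}$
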